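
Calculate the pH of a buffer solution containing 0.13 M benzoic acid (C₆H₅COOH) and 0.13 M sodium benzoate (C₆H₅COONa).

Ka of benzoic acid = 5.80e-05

pKa = -log(5.80e-05) = 4.24. pH = pKa + log([A⁻]/[HA]) = 4.24 + log(0.13/0.13)

pH = 4.24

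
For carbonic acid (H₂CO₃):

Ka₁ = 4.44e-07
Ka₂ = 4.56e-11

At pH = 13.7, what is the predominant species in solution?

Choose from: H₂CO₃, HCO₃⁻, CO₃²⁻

pKa₁ = 6.35, pKa₂ = 10.34. For a polyprotic acid the predominant species crosses at each pKa: below pKa_n the protonated form dominates, above it the deprotonated form does. At pH = 13.7, the predominant species is CO₃²⁻.

CO₃²⁻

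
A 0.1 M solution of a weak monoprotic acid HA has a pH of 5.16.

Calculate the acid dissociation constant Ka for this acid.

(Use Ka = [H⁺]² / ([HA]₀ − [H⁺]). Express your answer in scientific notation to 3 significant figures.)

[H⁺] = 10^(−pH) = 10^(−5.16) = 6.918e-06 M. For HA ⇌ H⁺ + A⁻, Ka = [H⁺][A⁻]/[HA] = [H⁺]² / ([HA]₀ − [H⁺]) = (6.918e-06)² / (0.1 − 6.918e-06) = 4.79e-10.

K_a = 4.79e-10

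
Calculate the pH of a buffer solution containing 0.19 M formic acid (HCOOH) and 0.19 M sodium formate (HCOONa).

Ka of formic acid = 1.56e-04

pKa = -log(1.56e-04) = 3.81. pH = pKa + log([A⁻]/[HA]) = 3.81 + log(0.19/0.19)

pH = 3.81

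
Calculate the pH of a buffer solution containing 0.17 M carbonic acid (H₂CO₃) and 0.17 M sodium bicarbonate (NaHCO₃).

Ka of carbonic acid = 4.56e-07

pKa = -log(4.56e-07) = 6.34. pH = pKa + log([A⁻]/[HA]) = 6.34 + log(0.17/0.17)

pH = 6.34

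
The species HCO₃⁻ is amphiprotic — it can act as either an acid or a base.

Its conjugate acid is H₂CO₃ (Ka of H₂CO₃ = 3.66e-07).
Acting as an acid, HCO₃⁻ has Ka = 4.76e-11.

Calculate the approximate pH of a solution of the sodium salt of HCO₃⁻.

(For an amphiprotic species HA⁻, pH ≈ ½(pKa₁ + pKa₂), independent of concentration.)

pKa₁ = -log(3.66e-07) = 6.44; pKa₂ = -log(4.76e-11) = 10.32. For an amphiprotic species, pH ≈ ½(pKa₁ + pKa₂) = ½(6.44 + 10.32) = 8.38.

pH = 8.38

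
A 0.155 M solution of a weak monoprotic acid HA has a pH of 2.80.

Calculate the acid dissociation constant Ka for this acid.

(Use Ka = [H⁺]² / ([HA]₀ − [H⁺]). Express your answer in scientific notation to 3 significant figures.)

[H⁺] = 10^(−pH) = 10^(−2.80) = 1.585e-03 M. For HA ⇌ H⁺ + A⁻, Ka = [H⁺][A⁻]/[HA] = [H⁺]² / ([HA]₀ − [H⁺]) = (1.585e-03)² / (0.155 − 1.585e-03) = 1.64e-05.

K_a = 1.64e-05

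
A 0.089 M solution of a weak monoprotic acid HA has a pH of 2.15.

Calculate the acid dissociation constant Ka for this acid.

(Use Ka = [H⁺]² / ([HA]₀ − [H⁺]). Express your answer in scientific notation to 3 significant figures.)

[H⁺] = 10^(−pH) = 10^(−2.15) = 7.079e-03 M. For HA ⇌ H⁺ + A⁻, Ka = [H⁺][A⁻]/[HA] = [H⁺]² / ([HA]₀ − [H⁺]) = (7.079e-03)² / (0.089 − 7.079e-03) = 6.12e-04.

K_a = 6.12e-04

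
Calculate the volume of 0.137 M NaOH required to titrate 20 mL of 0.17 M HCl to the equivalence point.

At equivalence: moles acid = moles base. moles HCl = 0.17 × 20/1000 = 0.0034 mol. V_base = moles / 0.137 × 1000 = 24.8 mL.

V_{base} = 24.8 mL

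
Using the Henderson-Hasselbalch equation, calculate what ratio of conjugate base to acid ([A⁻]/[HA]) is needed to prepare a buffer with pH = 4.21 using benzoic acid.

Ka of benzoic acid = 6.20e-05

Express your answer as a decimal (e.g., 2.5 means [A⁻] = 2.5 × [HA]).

pKa = -log(6.20e-05) = 4.2076. pH = pKa + log([A⁻]/[HA]), so log([A⁻]/[HA]) = pH − pKa = 4.21 − 4.2076 = 0.0024. [A⁻]/[HA] = 10^(0.0024) = 1.01

[A⁻]/[HA] = 1.01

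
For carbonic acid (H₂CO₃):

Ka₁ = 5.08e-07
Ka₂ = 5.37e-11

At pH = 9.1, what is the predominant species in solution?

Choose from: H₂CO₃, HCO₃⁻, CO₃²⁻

pKa₁ = 6.29, pKa₂ = 10.27. For a polyprotic acid the predominant species crosses at each pKa: below pKa_n the protonated form dominates, above it the deprotonated form does. At pH = 9.1, the predominant species is HCO₃⁻.

HCO₃⁻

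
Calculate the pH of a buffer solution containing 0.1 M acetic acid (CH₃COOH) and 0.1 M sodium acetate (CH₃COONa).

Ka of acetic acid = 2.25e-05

pKa = -log(2.25e-05) = 4.65. pH = pKa + log([A⁻]/[HA]) = 4.65 + log(0.1/0.1)

pH = 4.65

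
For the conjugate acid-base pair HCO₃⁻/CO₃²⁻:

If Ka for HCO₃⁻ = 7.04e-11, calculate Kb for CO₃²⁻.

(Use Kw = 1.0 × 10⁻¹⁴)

For a conjugate pair Ka × Kb = Kw, so Kb = Kw/Ka = 1.0 × 10⁻¹⁴ / 7.04e-11 = 1.42e-04.

K_b = 1.42e-04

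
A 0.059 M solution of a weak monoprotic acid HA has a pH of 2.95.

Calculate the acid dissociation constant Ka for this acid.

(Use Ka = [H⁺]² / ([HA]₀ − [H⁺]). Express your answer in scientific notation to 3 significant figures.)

[H⁺] = 10^(−pH) = 10^(−2.95) = 1.122e-03 M. For HA ⇌ H⁺ + A⁻, Ka = [H⁺][A⁻]/[HA] = [H⁺]² / ([HA]₀ − [H⁺]) = (1.122e-03)² / (0.059 − 1.122e-03) = 2.18e-05.

K_a = 2.18e-05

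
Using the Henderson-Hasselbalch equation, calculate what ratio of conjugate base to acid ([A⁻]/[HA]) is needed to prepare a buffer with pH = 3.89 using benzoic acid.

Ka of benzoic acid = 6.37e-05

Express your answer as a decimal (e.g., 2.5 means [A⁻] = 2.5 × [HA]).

pKa = -log(6.37e-05) = 4.1959. pH = pKa + log([A⁻]/[HA]), so log([A⁻]/[HA]) = pH − pKa = 3.89 − 4.1959 = -0.3059. [A⁻]/[HA] = 10^(-0.3059) = 0.494

[A⁻]/[HA] = 0.494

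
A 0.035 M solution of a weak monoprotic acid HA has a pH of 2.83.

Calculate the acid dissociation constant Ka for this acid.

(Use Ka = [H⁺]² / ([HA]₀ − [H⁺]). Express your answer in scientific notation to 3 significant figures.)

[H⁺] = 10^(−pH) = 10^(−2.83) = 1.479e-03 M. For HA ⇌ H⁺ + A⁻, Ka = [H⁺][A⁻]/[HA] = [H⁺]² / ([HA]₀ − [H⁺]) = (1.479e-03)² / (0.035 − 1.479e-03) = 6.53e-05.

K_a = 6.53e-05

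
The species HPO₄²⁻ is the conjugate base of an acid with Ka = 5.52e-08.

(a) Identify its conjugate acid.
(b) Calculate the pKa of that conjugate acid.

(a) The conjugate acid is formed by adding one H⁺ to HPO₄²⁻, giving H₂PO₄⁻. (b) pKa = -log(Ka) = -log(5.52e-08) = 7.26.

Conjugate acid: H₂PO₄⁻; pK_a = 7.26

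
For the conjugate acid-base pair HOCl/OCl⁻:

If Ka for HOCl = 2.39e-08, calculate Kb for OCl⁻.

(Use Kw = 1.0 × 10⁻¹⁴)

For a conjugate pair Ka × Kb = Kw, so Kb = Kw/Ka = 1.0 × 10⁻¹⁴ / 2.39e-08 = 4.18e-07.

K_b = 4.18e-07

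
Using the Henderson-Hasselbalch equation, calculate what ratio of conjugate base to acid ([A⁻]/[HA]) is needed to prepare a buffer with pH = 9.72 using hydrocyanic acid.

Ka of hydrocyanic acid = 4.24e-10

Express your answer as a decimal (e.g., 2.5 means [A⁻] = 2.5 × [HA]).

pKa = -log(4.24e-10) = 9.3726. pH = pKa + log([A⁻]/[HA]), so log([A⁻]/[HA]) = pH − pKa = 9.72 − 9.3726 = 0.3474. [A⁻]/[HA] = 10^(0.3474) = 2.23

[A⁻]/[HA] = 2.23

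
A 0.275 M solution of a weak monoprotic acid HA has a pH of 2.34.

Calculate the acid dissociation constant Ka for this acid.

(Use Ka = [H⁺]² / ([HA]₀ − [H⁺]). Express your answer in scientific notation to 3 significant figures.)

[H⁺] = 10^(−pH) = 10^(−2.34) = 4.571e-03 M. For HA ⇌ H⁺ + A⁻, Ka = [H⁺][A⁻]/[HA] = [H⁺]² / ([HA]₀ − [H⁺]) = (4.571e-03)² / (0.275 − 4.571e-03) = 7.73e-05.

K_a = 7.73e-05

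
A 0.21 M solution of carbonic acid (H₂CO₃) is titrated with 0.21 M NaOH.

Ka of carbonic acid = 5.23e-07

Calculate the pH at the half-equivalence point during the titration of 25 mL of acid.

At half-equivalence [HA] = [A⁻], so Henderson-Hasselbalch gives pH = pKa = -log(5.23e-07) = 6.28.

pH = pKa = 6.28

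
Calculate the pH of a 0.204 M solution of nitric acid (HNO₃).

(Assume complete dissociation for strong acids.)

[H⁺] = 0.204 M for strong acid. pH = -log[H⁺] = -log(0.204)

pH = 0.69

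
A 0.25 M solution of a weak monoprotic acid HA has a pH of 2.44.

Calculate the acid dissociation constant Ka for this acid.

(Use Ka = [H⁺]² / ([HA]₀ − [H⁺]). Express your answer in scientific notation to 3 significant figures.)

[H⁺] = 10^(−pH) = 10^(−2.44) = 3.631e-03 M. For HA ⇌ H⁺ + A⁻, Ka = [H⁺][A⁻]/[HA] = [H⁺]² / ([HA]₀ − [H⁺]) = (3.631e-03)² / (0.25 − 3.631e-03) = 5.35e-05.

K_a = 5.35e-05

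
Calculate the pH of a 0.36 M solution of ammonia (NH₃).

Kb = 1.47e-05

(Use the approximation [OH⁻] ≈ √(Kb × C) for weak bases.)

[OH⁻] = √(Kb × C) = √(1.47e-05 × 0.36) = 2.3004e-03. pOH = 2.64, pH = 14 - pOH

pH = 11.36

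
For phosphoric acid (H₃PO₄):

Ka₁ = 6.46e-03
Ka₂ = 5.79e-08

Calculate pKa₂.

pKa₂ = -log(Ka₂) = -log(5.79e-08) = 7.24.

pK_{a2} = 7.24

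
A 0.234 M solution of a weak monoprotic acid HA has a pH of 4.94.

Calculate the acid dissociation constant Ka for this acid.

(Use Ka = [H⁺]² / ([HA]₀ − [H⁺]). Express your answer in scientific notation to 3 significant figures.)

[H⁺] = 10^(−pH) = 10^(−4.94) = 1.148e-05 M. For HA ⇌ H⁺ + A⁻, Ka = [H⁺][A⁻]/[HA] = [H⁺]² / ([HA]₀ − [H⁺]) = (1.148e-05)² / (0.234 − 1.148e-05) = 5.63e-10.

K_a = 5.63e-10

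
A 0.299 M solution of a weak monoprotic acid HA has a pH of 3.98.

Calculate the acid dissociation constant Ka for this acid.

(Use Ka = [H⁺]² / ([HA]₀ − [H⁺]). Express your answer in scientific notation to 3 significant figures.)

[H⁺] = 10^(−pH) = 10^(−3.98) = 1.047e-04 M. For HA ⇌ H⁺ + A⁻, Ka = [H⁺][A⁻]/[HA] = [H⁺]² / ([HA]₀ − [H⁺]) = (1.047e-04)² / (0.299 − 1.047e-04) = 3.67e-08.

K_a = 3.67e-08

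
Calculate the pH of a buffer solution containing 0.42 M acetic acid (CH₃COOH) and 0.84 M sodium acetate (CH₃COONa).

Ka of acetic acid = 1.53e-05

pKa = -log(1.53e-05) = 4.82. pH = pKa + log([A⁻]/[HA]) = 4.82 + log(0.84/0.42)

pH = 5.12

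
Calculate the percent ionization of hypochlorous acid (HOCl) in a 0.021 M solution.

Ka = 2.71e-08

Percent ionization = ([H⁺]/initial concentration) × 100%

Using Ka equilibrium: x² + Ka×x - Ka×C = 0. Solving: [H⁺] = 2.3842e-05. Percent = (2.3842e-05/0.021) × 100

Percent ionization = 0.114%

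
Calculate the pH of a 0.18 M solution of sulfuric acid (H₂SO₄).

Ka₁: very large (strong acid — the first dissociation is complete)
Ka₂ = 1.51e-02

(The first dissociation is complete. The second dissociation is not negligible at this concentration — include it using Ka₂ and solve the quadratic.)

First dissociation is complete: [H⁺]₀ = [HSO₄⁻]₀ = C = 0.18 M. Second dissociation HSO₄⁻ ⇌ H⁺ + SO₄²⁻: let x = [SO₄²⁻]. Ka₂ = (C + x)·x / (C − x) = 1.51e-02 → x² + (C + Ka₂)·x − Ka₂·C = 0 → x² + 0.19510·x − 2.718e-03 = 0. x = (−0.19510 + √(0.19510² + 4 × 2.718e-03)) / 2 = 1.3057e-02 M. [H⁺] = C + x = 0.18 + 1.3057e-02 = 1.9306e-01 M. pH = -log(1.9306e-01) = 0.71.

pH = 0.71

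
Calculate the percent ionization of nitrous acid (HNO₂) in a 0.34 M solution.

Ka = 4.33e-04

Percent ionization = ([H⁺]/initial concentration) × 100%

Using Ka equilibrium: x² + Ka×x - Ka×C = 0. Solving: [H⁺] = 1.1919e-02. Percent = (1.1919e-02/0.34) × 100

Percent ionization = 3.51%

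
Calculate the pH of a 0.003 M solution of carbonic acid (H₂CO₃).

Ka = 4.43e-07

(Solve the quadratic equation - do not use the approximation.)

x² + Ka×x - Ka×C = 0. Using quadratic formula: [H⁺] = 3.6235e-05

pH = 4.44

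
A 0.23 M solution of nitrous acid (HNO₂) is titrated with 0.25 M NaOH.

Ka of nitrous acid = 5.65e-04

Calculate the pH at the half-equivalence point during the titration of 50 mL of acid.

At half-equivalence [HA] = [A⁻], so Henderson-Hasselbalch gives pH = pKa = -log(5.65e-04) = 3.25.

pH = pKa = 3.25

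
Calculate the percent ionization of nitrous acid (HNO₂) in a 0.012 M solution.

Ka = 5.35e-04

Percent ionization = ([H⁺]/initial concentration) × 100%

Using Ka equilibrium: x² + Ka×x - Ka×C = 0. Solving: [H⁺] = 2.2804e-03. Percent = (2.2804e-03/0.012) × 100

Percent ionization = 19%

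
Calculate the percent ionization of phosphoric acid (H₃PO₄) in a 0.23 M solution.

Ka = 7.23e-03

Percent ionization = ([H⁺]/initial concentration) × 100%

Using Ka equilibrium: x² + Ka×x - Ka×C = 0. Solving: [H⁺] = 3.7324e-02. Percent = (3.7324e-02/0.23) × 100

Percent ionization = 16.2%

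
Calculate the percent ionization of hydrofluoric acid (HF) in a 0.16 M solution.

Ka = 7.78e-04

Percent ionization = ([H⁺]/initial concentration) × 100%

Using Ka equilibrium: x² + Ka×x - Ka×C = 0. Solving: [H⁺] = 1.0775e-02. Percent = (1.0775e-02/0.16) × 100

Percent ionization = 6.73%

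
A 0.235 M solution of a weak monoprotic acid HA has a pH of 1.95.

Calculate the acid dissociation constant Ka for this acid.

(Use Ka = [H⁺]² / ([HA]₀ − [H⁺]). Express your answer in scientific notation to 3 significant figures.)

[H⁺] = 10^(−pH) = 10^(−1.95) = 1.122e-02 M. For HA ⇌ H⁺ + A⁻, Ka = [H⁺][A⁻]/[HA] = [H⁺]² / ([HA]₀ − [H⁺]) = (1.122e-02)² / (0.235 − 1.122e-02) = 5.63e-04.

K_a = 5.63e-04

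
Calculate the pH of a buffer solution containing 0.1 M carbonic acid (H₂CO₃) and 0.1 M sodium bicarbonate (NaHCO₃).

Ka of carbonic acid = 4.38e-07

pKa = -log(4.38e-07) = 6.36. pH = pKa + log([A⁻]/[HA]) = 6.36 + log(0.1/0.1)

pH = 6.36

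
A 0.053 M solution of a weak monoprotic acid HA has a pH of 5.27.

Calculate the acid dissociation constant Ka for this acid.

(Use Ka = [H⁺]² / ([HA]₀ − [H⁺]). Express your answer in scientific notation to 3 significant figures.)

[H⁺] = 10^(−pH) = 10^(−5.27) = 5.370e-06 M. For HA ⇌ H⁺ + A⁻, Ka = [H⁺][A⁻]/[HA] = [H⁺]² / ([HA]₀ − [H⁺]) = (5.370e-06)² / (0.053 − 5.370e-06) = 5.44e-10.

K_a = 5.44e-10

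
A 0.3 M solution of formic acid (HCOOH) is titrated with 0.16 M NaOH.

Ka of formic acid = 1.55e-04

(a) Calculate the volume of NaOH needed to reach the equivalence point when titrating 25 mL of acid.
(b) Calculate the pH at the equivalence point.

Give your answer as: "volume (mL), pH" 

moles acid = 0.3 × 25/1000 = 0.0075 mol; V_base = moles/0.16 × 1000 = 46.9 mL. At equivalence only the conjugate base is present: [A⁻] = 0.0075/0.072 = 1.0435e-01 M. Kb = Kw/Ka = 6.45e-11; [OH⁻] = √(Kb × [A⁻]) = 2.5946e-06; pOH = 5.59; pH = 14 - pOH = 8.41.

V = 46.9 mL, pH = 8.41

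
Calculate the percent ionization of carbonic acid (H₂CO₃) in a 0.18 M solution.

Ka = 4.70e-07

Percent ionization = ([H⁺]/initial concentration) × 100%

Using Ka equilibrium: x² + Ka×x - Ka×C = 0. Solving: [H⁺] = 2.9063e-04. Percent = (2.9063e-04/0.18) × 100

Percent ionization = 0.161%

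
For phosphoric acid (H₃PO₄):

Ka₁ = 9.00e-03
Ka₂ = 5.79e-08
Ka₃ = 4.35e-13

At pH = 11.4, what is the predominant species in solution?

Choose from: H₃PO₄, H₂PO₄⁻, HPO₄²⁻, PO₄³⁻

pKa₁ = 2.05, pKa₂ = 7.24, pKa₃ = 12.36. For a polyprotic acid the predominant species crosses at each pKa: below pKa_n the protonated form dominates, above it the deprotonated form does. At pH = 11.4, the predominant species is HPO₄²⁻.

HPO₄²⁻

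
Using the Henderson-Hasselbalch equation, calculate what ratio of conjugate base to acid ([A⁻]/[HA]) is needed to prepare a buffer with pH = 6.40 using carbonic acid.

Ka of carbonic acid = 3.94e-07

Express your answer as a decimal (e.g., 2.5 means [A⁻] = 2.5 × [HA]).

pKa = -log(3.94e-07) = 6.4045. pH = pKa + log([A⁻]/[HA]), so log([A⁻]/[HA]) = pH − pKa = 6.40 − 6.4045 = -0.0045. [A⁻]/[HA] = 10^(-0.0045) = 0.990

[A⁻]/[HA] = 0.990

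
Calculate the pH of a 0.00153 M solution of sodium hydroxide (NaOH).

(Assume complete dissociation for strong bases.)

[OH⁻] = 0.00153 M for strong base. pOH = -log[OH⁻] = 2.82, pH = 14 - pOH

pH = 11.18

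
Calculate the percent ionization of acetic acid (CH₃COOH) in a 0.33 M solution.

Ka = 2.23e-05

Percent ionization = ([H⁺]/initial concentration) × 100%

Using Ka equilibrium: x² + Ka×x - Ka×C = 0. Solving: [H⁺] = 2.7016e-03. Percent = (2.7016e-03/0.33) × 100

Percent ionization = 0.819%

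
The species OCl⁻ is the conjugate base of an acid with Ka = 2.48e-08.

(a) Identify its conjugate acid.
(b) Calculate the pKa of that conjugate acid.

(a) The conjugate acid is formed by adding one H⁺ to OCl⁻, giving HOCl. (b) pKa = -log(Ka) = -log(2.48e-08) = 7.61.

Conjugate acid: HOCl; pK_a = 7.61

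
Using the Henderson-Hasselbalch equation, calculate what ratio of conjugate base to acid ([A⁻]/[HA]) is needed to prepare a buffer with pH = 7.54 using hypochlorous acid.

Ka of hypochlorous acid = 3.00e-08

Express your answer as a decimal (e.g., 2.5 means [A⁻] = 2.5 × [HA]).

pKa = -log(3.00e-08) = 7.5229. pH = pKa + log([A⁻]/[HA]), so log([A⁻]/[HA]) = pH − pKa = 7.54 − 7.5229 = 0.0171. [A⁻]/[HA] = 10^(0.0171) = 1.04

[A⁻]/[HA] = 1.04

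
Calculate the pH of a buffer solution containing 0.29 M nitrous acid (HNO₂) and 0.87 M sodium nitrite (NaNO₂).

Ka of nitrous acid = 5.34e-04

pKa = -log(5.34e-04) = 3.27. pH = pKa + log([A⁻]/[HA]) = 3.27 + log(0.87/0.29)

pH = 3.75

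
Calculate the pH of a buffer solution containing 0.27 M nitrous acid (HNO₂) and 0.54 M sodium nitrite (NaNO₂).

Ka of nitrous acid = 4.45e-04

pKa = -log(4.45e-04) = 3.35. pH = pKa + log([A⁻]/[HA]) = 3.35 + log(0.54/0.27)

pH = 3.65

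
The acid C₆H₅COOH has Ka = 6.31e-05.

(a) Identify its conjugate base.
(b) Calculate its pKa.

(a) The conjugate base is formed by removing one H⁺ from C₆H₅COOH, giving C₆H₅COO⁻. (b) pKa = -log(Ka) = -log(6.31e-05) = 4.20.

Conjugate base: C₆H₅COO⁻; pK_a = 4.20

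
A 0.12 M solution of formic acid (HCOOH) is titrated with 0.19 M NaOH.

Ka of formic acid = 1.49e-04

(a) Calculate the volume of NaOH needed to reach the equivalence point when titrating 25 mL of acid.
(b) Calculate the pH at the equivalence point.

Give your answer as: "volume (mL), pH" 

moles acid = 0.12 × 25/1000 = 0.003 mol; V_base = moles/0.19 × 1000 = 15.8 mL. At equivalence only the conjugate base is present: [A⁻] = 0.003/0.041 = 7.3548e-02 M. Kb = Kw/Ka = 6.71e-11; [OH⁻] = √(Kb × [A⁻]) = 2.2217e-06; pOH = 5.65; pH = 14 - pOH = 8.35.

V = 15.8 mL, pH = 8.35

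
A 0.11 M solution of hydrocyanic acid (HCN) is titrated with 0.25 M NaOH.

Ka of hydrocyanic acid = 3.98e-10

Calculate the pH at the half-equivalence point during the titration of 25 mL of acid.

At half-equivalence [HA] = [A⁻], so Henderson-Hasselbalch gives pH = pKa = -log(3.98e-10) = 9.40.

pH = pKa = 9.40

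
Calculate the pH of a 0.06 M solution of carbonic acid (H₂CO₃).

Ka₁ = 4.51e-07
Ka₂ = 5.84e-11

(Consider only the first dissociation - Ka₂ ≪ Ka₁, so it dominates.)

First dissociation dominates. From Ka₁ = [H⁺][HA⁻]/[H₂A], x² + Ka₁·x − Ka₁·C = 0 with C = 0.06 M and Ka₁ = 4.51e-07. Solving: [H⁺] = (−Ka₁ + √(Ka₁² + 4·Ka₁·C)) / 2 = 1.6427e-04 M. pH = -log(1.6427e-04) = 3.78.

pH = 3.78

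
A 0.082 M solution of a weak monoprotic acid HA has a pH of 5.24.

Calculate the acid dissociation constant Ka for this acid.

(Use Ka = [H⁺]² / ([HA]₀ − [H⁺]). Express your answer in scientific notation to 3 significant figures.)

[H⁺] = 10^(−pH) = 10^(−5.24) = 5.754e-06 M. For HA ⇌ H⁺ + A⁻, Ka = [H⁺][A⁻]/[HA] = [H⁺]² / ([HA]₀ − [H⁺]) = (5.754e-06)² / (0.082 − 5.754e-06) = 4.04e-10.

K_a = 4.04e-10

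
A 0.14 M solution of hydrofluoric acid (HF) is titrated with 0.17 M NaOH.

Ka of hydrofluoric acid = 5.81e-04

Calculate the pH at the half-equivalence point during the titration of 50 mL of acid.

At half-equivalence [HA] = [A⁻], so Henderson-Hasselbalch gives pH = pKa = -log(5.81e-04) = 3.24.

pH = pKa = 3.24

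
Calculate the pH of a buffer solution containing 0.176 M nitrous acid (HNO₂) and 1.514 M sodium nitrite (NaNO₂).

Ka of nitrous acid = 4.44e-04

pKa = -log(4.44e-04) = 3.35. pH = pKa + log([A⁻]/[HA]) = 3.35 + log(1.514/0.176)

pH = 4.29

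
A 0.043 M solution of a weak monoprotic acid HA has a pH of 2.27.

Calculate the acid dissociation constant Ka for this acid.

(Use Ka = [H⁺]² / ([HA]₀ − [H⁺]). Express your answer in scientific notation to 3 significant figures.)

[H⁺] = 10^(−pH) = 10^(−2.27) = 5.370e-03 M. For HA ⇌ H⁺ + A⁻, Ka = [H⁺][A⁻]/[HA] = [H⁺]² / ([HA]₀ − [H⁺]) = (5.370e-03)² / (0.043 − 5.370e-03) = 7.66e-04.

K_a = 7.66e-04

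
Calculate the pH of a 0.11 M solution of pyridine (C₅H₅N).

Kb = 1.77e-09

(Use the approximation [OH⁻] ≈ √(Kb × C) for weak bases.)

[OH⁻] = √(Kb × C) = √(1.77e-09 × 0.11) = 1.3953e-05. pOH = 4.86, pH = 14 - pOH

pH = 9.14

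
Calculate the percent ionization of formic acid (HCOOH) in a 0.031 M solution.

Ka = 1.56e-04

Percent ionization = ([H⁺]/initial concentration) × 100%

Using Ka equilibrium: x² + Ka×x - Ka×C = 0. Solving: [H⁺] = 2.1225e-03. Percent = (2.1225e-03/0.031) × 100

Percent ionization = 6.85%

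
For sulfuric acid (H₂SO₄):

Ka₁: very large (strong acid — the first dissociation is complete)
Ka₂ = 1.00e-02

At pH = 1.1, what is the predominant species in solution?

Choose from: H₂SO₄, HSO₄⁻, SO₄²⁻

The first dissociation is complete, so H₂SO₄ itself is never the predominant species in water; pKa₂ = -log(1.00e-02) = 2.00. For a polyprotic acid the predominant species crosses at each pKa: below pKa_n the protonated form dominates, above it the deprotonated form does. At pH = 1.1, the predominant species is HSO₄⁻.

HSO₄⁻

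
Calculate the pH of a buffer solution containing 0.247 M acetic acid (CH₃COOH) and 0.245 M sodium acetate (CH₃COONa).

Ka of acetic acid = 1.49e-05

pKa = -log(1.49e-05) = 4.83. pH = pKa + log([A⁻]/[HA]) = 4.83 + log(0.245/0.247)

pH = 4.82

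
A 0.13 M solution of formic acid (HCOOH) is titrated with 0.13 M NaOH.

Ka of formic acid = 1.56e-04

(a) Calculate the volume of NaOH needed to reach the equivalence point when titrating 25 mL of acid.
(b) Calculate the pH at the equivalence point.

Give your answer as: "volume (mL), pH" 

moles acid = 0.13 × 25/1000 = 0.00325 mol; V_base = moles/0.13 × 1000 = 25.0 mL. At equivalence only the conjugate base is present: [A⁻] = 0.00325/0.050 = 6.5000e-02 M. Kb = Kw/Ka = 6.41e-11; [OH⁻] = √(Kb × [A⁻]) = 2.0412e-06; pOH = 5.69; pH = 14 - pOH = 8.31.

V = 25.0 mL, pH = 8.31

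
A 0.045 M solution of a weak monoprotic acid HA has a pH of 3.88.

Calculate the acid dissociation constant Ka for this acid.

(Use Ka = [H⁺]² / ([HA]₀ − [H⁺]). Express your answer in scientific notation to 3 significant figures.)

[H⁺] = 10^(−pH) = 10^(−3.88) = 1.318e-04 M. For HA ⇌ H⁺ + A⁻, Ka = [H⁺][A⁻]/[HA] = [H⁺]² / ([HA]₀ − [H⁺]) = (1.318e-04)² / (0.045 − 1.318e-04) = 3.87e-07.

K_a = 3.87e-07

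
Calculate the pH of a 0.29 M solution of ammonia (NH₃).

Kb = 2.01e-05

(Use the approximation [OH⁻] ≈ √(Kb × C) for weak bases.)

[OH⁻] = √(Kb × C) = √(2.01e-05 × 0.29) = 2.4143e-03. pOH = 2.62, pH = 14 - pOH

pH = 11.38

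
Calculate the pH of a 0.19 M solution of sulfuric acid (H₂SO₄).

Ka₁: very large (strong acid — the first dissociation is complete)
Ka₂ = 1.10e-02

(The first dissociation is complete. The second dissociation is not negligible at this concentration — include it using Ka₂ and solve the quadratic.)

First dissociation is complete: [H⁺]₀ = [HSO₄⁻]₀ = C = 0.19 M. Second dissociation HSO₄⁻ ⇌ H⁺ + SO₄²⁻: let x = [SO₄²⁻]. Ka₂ = (C + x)·x / (C − x) = 1.10e-02 → x² + (C + Ka₂)·x − Ka₂·C = 0 → x² + 0.20100·x − 2.090e-03 = 0. x = (−0.20100 + √(0.20100² + 4 × 2.090e-03)) / 2 = 9.9095e-03 M. [H⁺] = C + x = 0.19 + 9.9095e-03 = 1.9991e-01 M. pH = -log(1.9991e-01) = 0.70.

pH = 0.70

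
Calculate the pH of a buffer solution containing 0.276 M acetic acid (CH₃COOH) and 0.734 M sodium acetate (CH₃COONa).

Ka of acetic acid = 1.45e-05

pKa = -log(1.45e-05) = 4.84. pH = pKa + log([A⁻]/[HA]) = 4.84 + log(0.734/0.276)

pH = 5.26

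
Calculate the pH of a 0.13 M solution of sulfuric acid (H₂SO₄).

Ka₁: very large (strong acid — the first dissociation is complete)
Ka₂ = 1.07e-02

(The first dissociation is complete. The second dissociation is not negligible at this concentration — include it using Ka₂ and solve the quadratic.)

First dissociation is complete: [H⁺]₀ = [HSO₄⁻]₀ = C = 0.13 M. Second dissociation HSO₄⁻ ⇌ H⁺ + SO₄²⁻: let x = [SO₄²⁻]. Ka₂ = (C + x)·x / (C − x) = 1.07e-02 → x² + (C + Ka₂)·x − Ka₂·C = 0 → x² + 0.14070·x − 1.391e-03 = 0. x = (−0.14070 + √(0.14070² + 4 × 1.391e-03)) / 2 = 9.2749e-03 M. [H⁺] = C + x = 0.13 + 9.2749e-03 = 1.3927e-01 M. pH = -log(1.3927e-01) = 0.86.

pH = 0.86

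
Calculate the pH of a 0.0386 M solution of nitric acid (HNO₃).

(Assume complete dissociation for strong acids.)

[H⁺] = 0.0386 M for strong acid. pH = -log[H⁺] = -log(0.0386)

pH = 1.41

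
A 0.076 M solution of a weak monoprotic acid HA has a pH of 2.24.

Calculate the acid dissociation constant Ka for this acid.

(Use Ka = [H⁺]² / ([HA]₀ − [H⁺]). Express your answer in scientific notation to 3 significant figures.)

[H⁺] = 10^(−pH) = 10^(−2.24) = 5.754e-03 M. For HA ⇌ H⁺ + A⁻, Ka = [H⁺][A⁻]/[HA] = [H⁺]² / ([HA]₀ − [H⁺]) = (5.754e-03)² / (0.076 − 5.754e-03) = 4.71e-04.

K_a = 4.71e-04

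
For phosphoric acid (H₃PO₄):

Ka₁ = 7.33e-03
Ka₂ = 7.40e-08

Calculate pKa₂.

pKa₂ = -log(Ka₂) = -log(7.40e-08) = 7.13.

pK_{a2} = 7.13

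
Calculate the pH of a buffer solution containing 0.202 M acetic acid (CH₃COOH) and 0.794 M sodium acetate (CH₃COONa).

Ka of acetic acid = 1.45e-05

pKa = -log(1.45e-05) = 4.84. pH = pKa + log([A⁻]/[HA]) = 4.84 + log(0.794/0.202)

pH = 5.43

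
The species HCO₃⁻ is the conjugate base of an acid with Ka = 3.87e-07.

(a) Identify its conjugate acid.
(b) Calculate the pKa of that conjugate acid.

(a) The conjugate acid is formed by adding one H⁺ to HCO₃⁻, giving H₂CO₃. (b) pKa = -log(Ka) = -log(3.87e-07) = 6.41.

Conjugate acid: H₂CO₃; pK_a = 6.41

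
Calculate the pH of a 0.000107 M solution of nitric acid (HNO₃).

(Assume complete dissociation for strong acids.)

[H⁺] = 0.000107 M for strong acid. pH = -log[H⁺] = -log(0.000107)

pH = 3.97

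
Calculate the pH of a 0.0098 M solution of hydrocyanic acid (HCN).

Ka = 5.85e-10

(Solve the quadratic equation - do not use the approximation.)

x² + Ka×x - Ka×C = 0. Using quadratic formula: [H⁺] = 2.3941e-06

pH = 5.62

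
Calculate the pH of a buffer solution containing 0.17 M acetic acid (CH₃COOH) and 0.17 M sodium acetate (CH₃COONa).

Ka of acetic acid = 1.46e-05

pKa = -log(1.46e-05) = 4.84. pH = pKa + log([A⁻]/[HA]) = 4.84 + log(0.17/0.17)

pH = 4.84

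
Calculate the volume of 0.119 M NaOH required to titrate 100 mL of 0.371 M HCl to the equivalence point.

At equivalence: moles acid = moles base. moles HCl = 0.371 × 100/1000 = 0.0371 mol. V_base = moles / 0.119 × 1000 = 311.8 mL.

V_{base} = 311.8 mL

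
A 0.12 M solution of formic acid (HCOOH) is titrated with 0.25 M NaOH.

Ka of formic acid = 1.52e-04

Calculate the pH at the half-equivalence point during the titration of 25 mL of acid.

At half-equivalence [HA] = [A⁻], so Henderson-Hasselbalch gives pH = pKa = -log(1.52e-04) = 3.82.

pH = pKa = 3.82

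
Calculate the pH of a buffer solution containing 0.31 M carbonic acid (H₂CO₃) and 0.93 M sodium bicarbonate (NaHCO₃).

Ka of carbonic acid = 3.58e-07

pKa = -log(3.58e-07) = 6.45. pH = pKa + log([A⁻]/[HA]) = 6.45 + log(0.93/0.31)

pH = 6.92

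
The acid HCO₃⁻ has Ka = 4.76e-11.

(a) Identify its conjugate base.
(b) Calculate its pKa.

(a) The conjugate base is formed by removing one H⁺ from HCO₃⁻, giving CO₃²⁻. (b) pKa = -log(Ka) = -log(4.76e-11) = 10.32.

Conjugate base: CO₃²⁻; pK_a = 10.32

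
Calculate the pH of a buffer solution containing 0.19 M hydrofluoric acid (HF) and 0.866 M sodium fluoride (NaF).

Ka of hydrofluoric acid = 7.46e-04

pKa = -log(7.46e-04) = 3.13. pH = pKa + log([A⁻]/[HA]) = 3.13 + log(0.866/0.19)

pH = 3.79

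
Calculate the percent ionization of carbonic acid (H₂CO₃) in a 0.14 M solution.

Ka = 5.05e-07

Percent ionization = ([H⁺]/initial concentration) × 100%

Using Ka equilibrium: x² + Ka×x - Ka×C = 0. Solving: [H⁺] = 2.6564e-04. Percent = (2.6564e-04/0.14) × 100

Percent ionization = 0.19%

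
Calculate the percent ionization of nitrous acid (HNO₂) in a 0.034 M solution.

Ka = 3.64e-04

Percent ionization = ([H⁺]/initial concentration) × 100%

Using Ka equilibrium: x² + Ka×x - Ka×C = 0. Solving: [H⁺] = 3.3407e-03. Percent = (3.3407e-03/0.034) × 100

Percent ionization = 9.83%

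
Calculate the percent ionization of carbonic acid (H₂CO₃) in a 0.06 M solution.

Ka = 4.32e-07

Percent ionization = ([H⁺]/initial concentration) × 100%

Using Ka equilibrium: x² + Ka×x - Ka×C = 0. Solving: [H⁺] = 1.6078e-04. Percent = (1.6078e-04/0.06) × 100

Percent ionization = 0.268%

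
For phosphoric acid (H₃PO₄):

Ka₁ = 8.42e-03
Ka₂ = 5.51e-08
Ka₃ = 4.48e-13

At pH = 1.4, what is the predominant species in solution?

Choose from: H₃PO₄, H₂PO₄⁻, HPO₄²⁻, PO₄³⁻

pKa₁ = 2.07, pKa₂ = 7.26, pKa₃ = 12.35. For a polyprotic acid the predominant species crosses at each pKa: below pKa_n the protonated form dominates, above it the deprotonated form does. At pH = 1.4, the predominant species is H₃PO₄.

H₃PO₄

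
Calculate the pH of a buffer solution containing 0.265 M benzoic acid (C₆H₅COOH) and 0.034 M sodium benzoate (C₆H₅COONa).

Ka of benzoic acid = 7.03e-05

pKa = -log(7.03e-05) = 4.15. pH = pKa + log([A⁻]/[HA]) = 4.15 + log(0.034/0.265)

pH = 3.26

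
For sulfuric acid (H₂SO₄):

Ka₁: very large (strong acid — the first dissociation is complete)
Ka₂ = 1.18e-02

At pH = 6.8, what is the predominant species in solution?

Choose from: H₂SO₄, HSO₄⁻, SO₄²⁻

The first dissociation is complete, so H₂SO₄ itself is never the predominant species in water; pKa₂ = -log(1.18e-02) = 1.93. For a polyprotic acid the predominant species crosses at each pKa: below pKa_n the protonated form dominates, above it the deprotonated form does. At pH = 6.8, the predominant species is SO₄²⁻.

SO₄²⁻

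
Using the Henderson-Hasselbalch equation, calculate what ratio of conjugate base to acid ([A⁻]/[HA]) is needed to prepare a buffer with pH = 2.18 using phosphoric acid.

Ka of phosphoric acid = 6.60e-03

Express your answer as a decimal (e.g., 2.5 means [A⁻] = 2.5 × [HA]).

pKa = -log(6.60e-03) = 2.1805. pH = pKa + log([A⁻]/[HA]), so log([A⁻]/[HA]) = pH − pKa = 2.18 − 2.1805 = -0.0005. [A⁻]/[HA] = 10^(-0.0005) = 0.999

[A⁻]/[HA] = 0.999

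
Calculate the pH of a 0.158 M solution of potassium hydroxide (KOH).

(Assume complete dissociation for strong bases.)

[OH⁻] = 0.158 M for strong base. pOH = -log[OH⁻] = 0.80, pH = 14 - pOH

pH = 13.20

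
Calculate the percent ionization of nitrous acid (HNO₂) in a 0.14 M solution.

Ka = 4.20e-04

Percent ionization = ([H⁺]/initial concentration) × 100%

Using Ka equilibrium: x² + Ka×x - Ka×C = 0. Solving: [H⁺] = 7.4610e-03. Percent = (7.4610e-03/0.14) × 100

Percent ionization = 5.33%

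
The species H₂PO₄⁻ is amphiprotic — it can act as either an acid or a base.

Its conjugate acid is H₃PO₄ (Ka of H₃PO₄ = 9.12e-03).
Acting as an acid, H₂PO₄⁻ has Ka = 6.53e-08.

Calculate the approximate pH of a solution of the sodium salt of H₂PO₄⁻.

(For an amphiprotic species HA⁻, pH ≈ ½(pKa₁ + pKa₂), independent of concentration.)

pKa₁ = -log(9.12e-03) = 2.04; pKa₂ = -log(6.53e-08) = 7.19. For an amphiprotic species, pH ≈ ½(pKa₁ + pKa₂) = ½(2.04 + 7.19) = 4.61.

pH = 4.61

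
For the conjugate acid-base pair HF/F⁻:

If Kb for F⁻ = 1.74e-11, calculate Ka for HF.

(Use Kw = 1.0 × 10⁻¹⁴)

For a conjugate pair Ka × Kb = Kw, so Ka = Kw/Kb = 1.0 × 10⁻¹⁴ / 1.74e-11 = 5.75e-04.

K_a = 5.75e-04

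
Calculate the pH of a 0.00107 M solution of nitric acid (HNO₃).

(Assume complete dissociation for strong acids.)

[H⁺] = 0.00107 M for strong acid. pH = -log[H⁺] = -log(0.00107)

pH = 2.97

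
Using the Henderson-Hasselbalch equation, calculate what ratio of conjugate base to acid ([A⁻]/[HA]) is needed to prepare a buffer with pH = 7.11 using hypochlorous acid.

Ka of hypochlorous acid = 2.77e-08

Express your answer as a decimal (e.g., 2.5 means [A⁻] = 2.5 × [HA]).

pKa = -log(2.77e-08) = 7.5575. pH = pKa + log([A⁻]/[HA]), so log([A⁻]/[HA]) = pH − pKa = 7.11 − 7.5575 = -0.4475. [A⁻]/[HA] = 10^(-0.4475) = 0.357

[A⁻]/[HA] = 0.357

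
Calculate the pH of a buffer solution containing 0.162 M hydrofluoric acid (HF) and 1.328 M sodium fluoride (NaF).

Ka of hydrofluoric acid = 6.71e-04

pKa = -log(6.71e-04) = 3.17. pH = pKa + log([A⁻]/[HA]) = 3.17 + log(1.328/0.162)

pH = 4.09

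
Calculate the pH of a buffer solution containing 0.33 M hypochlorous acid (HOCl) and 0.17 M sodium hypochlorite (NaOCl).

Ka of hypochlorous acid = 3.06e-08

pKa = -log(3.06e-08) = 7.51. pH = pKa + log([A⁻]/[HA]) = 7.51 + log(0.17/0.33)

pH = 7.23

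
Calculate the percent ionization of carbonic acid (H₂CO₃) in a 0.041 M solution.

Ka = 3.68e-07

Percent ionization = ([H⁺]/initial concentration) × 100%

Using Ka equilibrium: x² + Ka×x - Ka×C = 0. Solving: [H⁺] = 1.2265e-04. Percent = (1.2265e-04/0.041) × 100

Percent ionization = 0.299%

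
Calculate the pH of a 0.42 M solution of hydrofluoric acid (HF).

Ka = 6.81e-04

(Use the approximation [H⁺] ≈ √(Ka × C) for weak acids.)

[H⁺] = √(Ka × C) = √(6.81e-04 × 0.42) = 1.6912e-02. pH = -log(1.6912e-02)

pH = 1.77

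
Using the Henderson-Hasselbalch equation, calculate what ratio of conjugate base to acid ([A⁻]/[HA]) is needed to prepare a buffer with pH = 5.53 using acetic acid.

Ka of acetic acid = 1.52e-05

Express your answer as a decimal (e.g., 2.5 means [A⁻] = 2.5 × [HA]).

pKa = -log(1.52e-05) = 4.8182. pH = pKa + log([A⁻]/[HA]), so log([A⁻]/[HA]) = pH − pKa = 5.53 − 4.8182 = 0.7118. [A⁻]/[HA] = 10^(0.7118) = 5.15

[A⁻]/[HA] = 5.15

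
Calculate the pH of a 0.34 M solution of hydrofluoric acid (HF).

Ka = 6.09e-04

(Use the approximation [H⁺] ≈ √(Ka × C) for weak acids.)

[H⁺] = √(Ka × C) = √(6.09e-04 × 0.34) = 1.4390e-02. pH = -log(1.4390e-02)

pH = 1.84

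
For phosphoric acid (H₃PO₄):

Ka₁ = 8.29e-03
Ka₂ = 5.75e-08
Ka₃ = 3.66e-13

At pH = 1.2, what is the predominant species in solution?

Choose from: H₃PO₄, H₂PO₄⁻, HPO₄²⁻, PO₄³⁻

pKa₁ = 2.08, pKa₂ = 7.24, pKa₃ = 12.44. For a polyprotic acid the predominant species crosses at each pKa: below pKa_n the protonated form dominates, above it the deprotonated form does. At pH = 1.2, the predominant species is H₃PO₄.

H₃PO₄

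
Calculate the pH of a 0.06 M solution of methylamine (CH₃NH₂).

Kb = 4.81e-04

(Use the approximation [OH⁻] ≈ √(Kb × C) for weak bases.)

[OH⁻] = √(Kb × C) = √(4.81e-04 × 0.06) = 5.3722e-03. pOH = 2.27, pH = 14 - pOH

pH = 11.73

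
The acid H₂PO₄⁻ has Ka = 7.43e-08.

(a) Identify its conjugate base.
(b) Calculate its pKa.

(a) The conjugate base is formed by removing one H⁺ from H₂PO₄⁻, giving HPO₄²⁻. (b) pKa = -log(Ka) = -log(7.43e-08) = 7.13.

Conjugate base: HPO₄²⁻; pK_a = 7.13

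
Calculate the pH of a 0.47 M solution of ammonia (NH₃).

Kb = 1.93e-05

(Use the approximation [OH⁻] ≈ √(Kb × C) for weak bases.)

[OH⁻] = √(Kb × C) = √(1.93e-05 × 0.47) = 3.0118e-03. pOH = 2.52, pH = 14 - pOH

pH = 11.48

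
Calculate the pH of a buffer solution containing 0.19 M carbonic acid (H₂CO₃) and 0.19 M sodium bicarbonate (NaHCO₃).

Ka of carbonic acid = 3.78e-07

pKa = -log(3.78e-07) = 6.42. pH = pKa + log([A⁻]/[HA]) = 6.42 + log(0.19/0.19)

pH = 6.42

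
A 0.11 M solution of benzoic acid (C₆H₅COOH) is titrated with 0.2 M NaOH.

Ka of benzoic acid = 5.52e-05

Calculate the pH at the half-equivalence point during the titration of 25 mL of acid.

At half-equivalence [HA] = [A⁻], so Henderson-Hasselbalch gives pH = pKa = -log(5.52e-05) = 4.26.

pH = pKa = 4.26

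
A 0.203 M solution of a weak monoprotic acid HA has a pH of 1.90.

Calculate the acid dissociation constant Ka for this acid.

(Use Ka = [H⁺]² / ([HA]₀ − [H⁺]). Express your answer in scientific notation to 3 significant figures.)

[H⁺] = 10^(−pH) = 10^(−1.90) = 1.259e-02 M. For HA ⇌ H⁺ + A⁻, Ka = [H⁺][A⁻]/[HA] = [H⁺]² / ([HA]₀ − [H⁺]) = (1.259e-02)² / (0.203 − 1.259e-02) = 8.32e-04.

K_a = 8.32e-04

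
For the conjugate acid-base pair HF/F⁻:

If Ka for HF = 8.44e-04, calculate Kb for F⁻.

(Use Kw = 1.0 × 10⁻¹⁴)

For a conjugate pair Ka × Kb = Kw, so Kb = Kw/Ka = 1.0 × 10⁻¹⁴ / 8.44e-04 = 1.18e-11.

K_b = 1.18e-11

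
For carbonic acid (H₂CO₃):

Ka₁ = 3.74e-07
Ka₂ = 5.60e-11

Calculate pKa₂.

pKa₂ = -log(Ka₂) = -log(5.60e-11) = 10.25.

pK_{a2} = 10.25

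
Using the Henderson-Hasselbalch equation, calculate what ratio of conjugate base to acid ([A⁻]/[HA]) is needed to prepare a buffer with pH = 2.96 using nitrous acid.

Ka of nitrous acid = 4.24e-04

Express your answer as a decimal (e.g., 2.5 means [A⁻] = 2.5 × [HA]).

pKa = -log(4.24e-04) = 3.3726. pH = pKa + log([A⁻]/[HA]), so log([A⁻]/[HA]) = pH − pKa = 2.96 − 3.3726 = -0.4126. [A⁻]/[HA] = 10^(-0.4126) = 0.387

[A⁻]/[HA] = 0.387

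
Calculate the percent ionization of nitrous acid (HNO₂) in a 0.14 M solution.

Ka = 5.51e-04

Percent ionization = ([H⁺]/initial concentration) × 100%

Using Ka equilibrium: x² + Ka×x - Ka×C = 0. Solving: [H⁺] = 8.5118e-03. Percent = (8.5118e-03/0.14) × 100

Percent ionization = 6.08%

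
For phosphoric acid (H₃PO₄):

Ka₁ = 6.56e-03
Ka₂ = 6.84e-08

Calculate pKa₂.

pKa₂ = -log(Ka₂) = -log(6.84e-08) = 7.16.

pK_{a2} = 7.16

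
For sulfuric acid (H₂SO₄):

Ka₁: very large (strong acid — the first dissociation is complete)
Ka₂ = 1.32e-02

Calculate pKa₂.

pKa₂ = -log(Ka₂) = -log(1.32e-02) = 1.88.

pK_{a2} = 1.88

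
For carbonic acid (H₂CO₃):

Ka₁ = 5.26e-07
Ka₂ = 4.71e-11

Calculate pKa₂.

pKa₂ = -log(Ka₂) = -log(4.71e-11) = 10.33.

pK_{a2} = 10.33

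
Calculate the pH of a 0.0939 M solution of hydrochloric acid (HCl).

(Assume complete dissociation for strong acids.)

[H⁺] = 0.0939 M for strong acid. pH = -log[H⁺] = -log(0.0939)

pH = 1.03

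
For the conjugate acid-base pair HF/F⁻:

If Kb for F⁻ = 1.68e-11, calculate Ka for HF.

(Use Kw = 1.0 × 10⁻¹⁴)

For a conjugate pair Ka × Kb = Kw, so Ka = Kw/Kb = 1.0 × 10⁻¹⁴ / 1.68e-11 = 5.95e-04.

K_a = 5.95e-04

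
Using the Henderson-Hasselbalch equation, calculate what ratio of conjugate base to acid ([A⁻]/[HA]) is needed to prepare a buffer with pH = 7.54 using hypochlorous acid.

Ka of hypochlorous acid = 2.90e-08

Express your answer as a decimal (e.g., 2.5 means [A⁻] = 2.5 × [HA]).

pKa = -log(2.90e-08) = 7.5376. pH = pKa + log([A⁻]/[HA]), so log([A⁻]/[HA]) = pH − pKa = 7.54 − 7.5376 = 0.0024. [A⁻]/[HA] = 10^(0.0024) = 1.01

[A⁻]/[HA] = 1.01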